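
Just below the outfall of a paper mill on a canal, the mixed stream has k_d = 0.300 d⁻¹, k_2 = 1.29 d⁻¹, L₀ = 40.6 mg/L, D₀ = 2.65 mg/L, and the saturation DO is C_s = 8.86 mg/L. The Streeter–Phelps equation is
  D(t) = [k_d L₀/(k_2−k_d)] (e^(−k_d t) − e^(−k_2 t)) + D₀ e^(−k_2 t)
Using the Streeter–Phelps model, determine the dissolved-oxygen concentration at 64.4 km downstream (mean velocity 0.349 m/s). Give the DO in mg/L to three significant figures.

DO ≈ 2.99 mg/L

Travel time t = x/v = 64.4 km / (0.349 m/s) = 64400 m / 0.349 m/s = 184500 s = 2.136 d.
k_d L₀/(k_2−k_d) = 0.300×40.6/(1.29−0.300) = 12.18/0.9900 = 12.30 mg/L.
e^(−k_d t) = e^(−0.300×2.136) = 0.5269; e^(−k_2 t) = e^(−1.29×2.136) = 0.06360.
D = 12.30 × (0.5269 − 0.06360) + 2.65 × 0.06360 = 5.700 + 0.1685 = 5.869 mg/L.
DO = C_s − D = 8.86 − 5.869 = 2.991 mg/L.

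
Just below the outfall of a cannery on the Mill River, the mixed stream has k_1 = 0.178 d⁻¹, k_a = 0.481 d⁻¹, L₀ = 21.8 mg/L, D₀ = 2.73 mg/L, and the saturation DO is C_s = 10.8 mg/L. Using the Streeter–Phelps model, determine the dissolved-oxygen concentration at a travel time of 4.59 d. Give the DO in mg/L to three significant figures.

k_1 L₀/(k_a−k_1) = 0.178×21.8/(0.481−0.178) = 3.880/0.3030 = 12.81 mg/L.
e^(−k_1 t) = e^(−0.178×4.590) = 0.4417; e^(−k_a t) = e^(−0.481×4.590) = 0.1099.
D = 12.81 × (0.4417 − 0.1099) + 2.73 × 0.1099 = 4.249 + 0.3001 = 4.549 mg/L.
DO = C_s − D = 10.8 − 4.549 = 6.251 mg/L.

DO ≈ 6.25 mg/L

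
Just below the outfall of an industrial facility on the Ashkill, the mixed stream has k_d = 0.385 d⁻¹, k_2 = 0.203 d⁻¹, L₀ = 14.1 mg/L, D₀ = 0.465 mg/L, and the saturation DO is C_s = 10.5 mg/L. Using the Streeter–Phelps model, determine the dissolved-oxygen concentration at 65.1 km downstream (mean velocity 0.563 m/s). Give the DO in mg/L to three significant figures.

Travel time t = x/v = 65.1 km / (0.563 m/s) = 65100 m / 0.563 m/s = 115600 s = 1.338 d.
k_d L₀/(k_2−k_d) = 0.385×14.1/(0.203−0.385) = 5.428/-0.1820 = -29.83 mg/L.
e^(−k_d t) = e^(−0.385×1.338) = 0.5974; e^(−k_2 t) = e^(−0.203×1.338) = 0.7621.
D = -29.83 × (0.5974 − 0.7621) + 0.465 × 0.7621 = 4.914 + 0.3544 = 5.268 mg/L.
DO = C_s − D = 10.5 − 5.268 = 5.232 mg/L.

DO ≈ 5.23 mg/L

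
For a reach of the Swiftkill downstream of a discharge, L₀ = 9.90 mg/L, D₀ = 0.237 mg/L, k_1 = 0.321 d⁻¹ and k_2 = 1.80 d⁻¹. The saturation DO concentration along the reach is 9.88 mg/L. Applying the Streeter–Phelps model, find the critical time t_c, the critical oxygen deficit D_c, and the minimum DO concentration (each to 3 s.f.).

t_c ≈ 1.09 d; D_c ≈ 1.25 mg/L; min DO ≈ 8.63 mg/L

t_c = [1/(k_2−k_1)] ln[(k_2/k_1)(1 − D₀(k_2−k_1)/(k_1 L₀))]
= [1/(1.80−0.321)] ln[(1.80/0.321)(1 − 0.237×1.479/(0.321×9.90))]
= (1/1.479) ln[5.607 × 0.8897] = 0.6761 × ln(4.989) = 0.6761 × 1.607 = 1.087 d.
D_c = (k_1/k_2) L₀ e^(−k_1 t_c) = (0.321/1.80) × 9.90 × e^(−0.321×1.087) = 0.1783 × 9.90 × 0.7055 = 1.246 mg/L.
Minimum DO = C_s − D_c = 9.88 − 1.246 = 8.634 mg/L.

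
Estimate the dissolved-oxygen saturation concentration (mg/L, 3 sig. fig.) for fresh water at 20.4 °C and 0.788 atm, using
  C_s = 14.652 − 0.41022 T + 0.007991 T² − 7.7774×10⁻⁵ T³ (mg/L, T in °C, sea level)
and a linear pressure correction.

C_s ≈ 7.05 mg/L

At sea level: C_s = 14.652 − 0.41022×20.4 + 0.007991×20.4² − 7.7774×10⁻⁵×20.4³ = 8.949 mg/L.
Pressure correction: C_s' = 8.949 × 0.788 = 7.052 mg/L.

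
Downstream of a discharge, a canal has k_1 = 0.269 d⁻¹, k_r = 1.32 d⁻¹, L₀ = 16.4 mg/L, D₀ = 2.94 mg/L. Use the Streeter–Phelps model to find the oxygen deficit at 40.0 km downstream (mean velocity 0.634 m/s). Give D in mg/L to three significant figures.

Travel time t = x/v = 40.0 km / (0.634 m/s) = 40000 m / 0.634 m/s = 63090 s = 0.7302 d.
k_1 L₀/(k_r−k_1) = 0.269×16.4/(1.32−0.269) = 4.412/1.051 = 4.198 mg/L.
e^(−k_1 t) = e^(−0.269×0.7302) = 0.8217; e^(−k_r t) = e^(−1.32×0.7302) = 0.3814.
D = 4.198 × (0.8217 − 0.3814) + 2.94 × 0.3814 = 1.848 + 1.121 = 2.969 mg/L.

D ≈ 2.97 mg/L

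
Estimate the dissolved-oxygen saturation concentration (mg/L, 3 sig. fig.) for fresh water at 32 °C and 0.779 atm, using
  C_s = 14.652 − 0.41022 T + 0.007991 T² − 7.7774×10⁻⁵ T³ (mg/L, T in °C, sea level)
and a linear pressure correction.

At sea level: C_s = 14.652 − 0.41022×32 + 0.007991×32² − 7.7774×10⁻⁵×32³ = 7.159 mg/L.
Pressure correction: C_s' = 7.159 × 0.779 = 5.577 mg/L.

C_s ≈ 5.58 mg/L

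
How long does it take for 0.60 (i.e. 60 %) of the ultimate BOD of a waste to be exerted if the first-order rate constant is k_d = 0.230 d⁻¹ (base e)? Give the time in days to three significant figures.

t ≈ 3.98 d

y/L₀ = 1 − e^(−k_d t) = 0.60 ⇒ e^(−k_d t) = 0.400
t = −ln(0.400) / 0.230 = 0.9163 / 0.230 = 3.984 d.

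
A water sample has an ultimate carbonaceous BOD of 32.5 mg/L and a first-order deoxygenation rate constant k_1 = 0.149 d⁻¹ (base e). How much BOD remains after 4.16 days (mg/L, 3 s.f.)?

L_t = L₀ e^(−k_1 t) = 32.5 × e^(−0.149×4.16) = 32.5 × 0.5380 = 17.49 mg/L.

L ≈ 17.5 mg/L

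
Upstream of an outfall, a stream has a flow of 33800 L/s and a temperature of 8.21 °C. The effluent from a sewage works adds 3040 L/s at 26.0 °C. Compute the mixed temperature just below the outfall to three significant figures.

9.68 °C

Flow-weighted mixing: C = (Q_r C_r + Q_w C_w)/(Q_r + Q_w)
= (33800×8.21 + 3040×26.0)/(33800 + 3040) = 356500/36840 = 9.678 °C.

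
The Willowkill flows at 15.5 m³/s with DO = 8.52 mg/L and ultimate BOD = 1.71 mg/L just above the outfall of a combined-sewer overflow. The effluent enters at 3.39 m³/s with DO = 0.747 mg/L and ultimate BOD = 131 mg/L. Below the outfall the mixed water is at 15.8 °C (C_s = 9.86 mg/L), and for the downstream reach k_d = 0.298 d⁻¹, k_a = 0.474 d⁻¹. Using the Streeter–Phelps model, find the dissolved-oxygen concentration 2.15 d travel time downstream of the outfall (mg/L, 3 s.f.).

DO ≈ 1.87 mg/L

Mixed DO = (15.5×8.52 + 3.39×0.747)/(15.5+3.39) = 134.6/18.89 = 7.125 mg/L.
Mixed L₀ = (15.5×1.71 + 3.39×131)/(18.89) = 470.6/18.89 = 24.91 mg/L.
Initial deficit D₀ = C_s − DO₀ = 9.86 − 7.125 = 2.735 mg/L.
D(2.15) = [0.298×24.91/(0.474−0.298)](e^(−0.298×2.15) − e^(−0.474×2.15)) + 2.735 e^(−0.474×2.15)
= 42.18 × (0.5269 − 0.3609) + 2.735 × 0.3609 = 7.989 mg/L.
DO = 9.86 − 7.989 = 1.871 mg/L.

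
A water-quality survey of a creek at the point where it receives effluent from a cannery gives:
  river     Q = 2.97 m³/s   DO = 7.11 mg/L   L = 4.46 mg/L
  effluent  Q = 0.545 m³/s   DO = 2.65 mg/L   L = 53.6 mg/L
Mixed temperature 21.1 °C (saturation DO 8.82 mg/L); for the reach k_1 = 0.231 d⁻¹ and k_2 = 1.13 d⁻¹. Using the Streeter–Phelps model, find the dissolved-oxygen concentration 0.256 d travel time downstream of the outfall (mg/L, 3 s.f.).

DO ≈ 6.42 mg/L

Mixed DO = (2.97×7.11 + 0.545×2.65)/(2.97+0.545) = 22.56/3.515 = 6.418 mg/L.
Mixed L₀ = (2.97×4.46 + 0.545×53.6)/(3.515) = 42.46/3.515 = 12.08 mg/L.
Initial deficit D₀ = C_s − DO₀ = 8.82 − 6.418 = 2.402 mg/L.
D(0.256) = [0.231×12.08/(1.13−0.231)](e^(−0.231×0.256) − e^(−1.13×0.256)) + 2.402 e^(−1.13×0.256)
= 3.104 × (0.9426 − 0.7488) + 2.402 × 0.7488 = 2.400 mg/L.
DO = 8.82 − 2.400 = 6.420 mg/L.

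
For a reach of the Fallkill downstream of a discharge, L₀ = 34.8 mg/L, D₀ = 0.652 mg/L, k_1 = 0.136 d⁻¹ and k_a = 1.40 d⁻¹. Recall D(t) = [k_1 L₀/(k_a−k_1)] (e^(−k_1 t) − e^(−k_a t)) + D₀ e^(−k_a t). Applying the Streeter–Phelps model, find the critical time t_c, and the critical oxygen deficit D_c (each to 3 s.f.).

t_c = [1/(k_a−k_1)] ln[(k_a/k_1)(1 − D₀(k_a−k_1)/(k_1 L₀))]
= [1/(1.40−0.136)] ln[(1.40/0.136)(1 − 0.652×1.264/(0.136×34.8))]
= (1/1.264) ln[10.29 × 0.8259] = 0.7911 × ln(8.502) = 0.7911 × 2.140 = 1.693 d.
L(t_c) = L₀ e^(−k_1 t_c) = 34.8 × 0.7943 = 27.64 mg/L, and at the critical point k_a D_c = k_1 L, so D_c = (0.136/1.40) × 27.64 = 2.685 mg/L.

t_c ≈ 1.69 d; D_c ≈ 2.69 mg/L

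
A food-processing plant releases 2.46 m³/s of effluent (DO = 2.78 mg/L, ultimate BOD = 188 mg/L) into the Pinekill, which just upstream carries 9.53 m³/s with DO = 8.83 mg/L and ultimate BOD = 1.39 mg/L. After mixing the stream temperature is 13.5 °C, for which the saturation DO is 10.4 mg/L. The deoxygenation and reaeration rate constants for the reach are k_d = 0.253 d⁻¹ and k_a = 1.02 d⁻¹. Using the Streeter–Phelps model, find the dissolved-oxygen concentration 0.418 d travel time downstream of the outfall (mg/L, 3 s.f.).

Mixed DO = (9.53×8.83 + 2.46×2.78)/(9.53+2.46) = 90.99/11.99 = 7.589 mg/L.
Mixed L₀ = (9.53×1.39 + 2.46×188)/(11.99) = 475.7/11.99 = 39.68 mg/L.
Initial deficit D₀ = C_s − DO₀ = 10.4 − 7.589 = 2.811 mg/L.
D(0.418) = [0.253×39.68/(1.02−0.253)](e^(−0.253×0.418) − e^(−1.02×0.418)) + 2.811 e^(−1.02×0.418)
= 13.09 × (0.8996 − 0.6529) + 2.811 × 0.6529 = 5.065 mg/L.
DO = 10.4 − 5.065 = 5.335 mg/L.

DO ≈ 5.33 mg/L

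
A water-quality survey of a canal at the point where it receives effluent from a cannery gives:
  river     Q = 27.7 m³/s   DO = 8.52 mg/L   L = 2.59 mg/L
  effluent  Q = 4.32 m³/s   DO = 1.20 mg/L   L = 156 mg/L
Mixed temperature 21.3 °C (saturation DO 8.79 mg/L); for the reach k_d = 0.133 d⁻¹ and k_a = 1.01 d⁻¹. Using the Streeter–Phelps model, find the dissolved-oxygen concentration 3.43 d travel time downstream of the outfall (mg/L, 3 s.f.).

Mixed DO = (27.7×8.52 + 4.32×1.20)/(27.7+4.32) = 241.2/32.02 = 7.532 mg/L.
Mixed L₀ = (27.7×2.59 + 4.32×156)/(32.02) = 745.7/32.02 = 23.29 mg/L.
Initial deficit D₀ = C_s − DO₀ = 8.79 − 7.532 = 1.258 mg/L.
D(3.43) = [0.133×23.29/(1.01−0.133)](e^(−0.133×3.43) − e^(−1.01×3.43)) + 1.258 e^(−1.01×3.43)
= 3.532 × (0.6337 − 0.03129) + 1.258 × 0.03129 = 2.167 mg/L.
DO = 8.79 − 2.167 = 6.623 mg/L.

DO ≈ 6.62 mg/L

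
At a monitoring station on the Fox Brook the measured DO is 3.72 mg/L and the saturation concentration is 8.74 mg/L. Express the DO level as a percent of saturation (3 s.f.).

% saturation = C/C_s × 100 = 3.72/8.74 × 100 = 42.6 %.

42.6 % saturation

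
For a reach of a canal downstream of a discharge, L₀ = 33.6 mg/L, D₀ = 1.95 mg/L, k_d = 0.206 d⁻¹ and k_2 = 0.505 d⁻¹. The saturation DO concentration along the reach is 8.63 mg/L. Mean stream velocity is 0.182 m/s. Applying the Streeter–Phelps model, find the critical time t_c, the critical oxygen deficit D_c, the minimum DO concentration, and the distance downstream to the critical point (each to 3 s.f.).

t_c = [1/(k_2−k_d)] ln[(k_2/k_d)(1 − D₀(k_2−k_d)/(k_d L₀))]
= [1/(0.505−0.206)] ln[(0.505/0.206)(1 − 1.95×0.2990/(0.206×33.6))]
= (1/0.2990) ln[2.451 × 0.9158] = 3.344 × ln(2.245) = 3.344 × 0.8087 = 2.705 d.
D_c = (k_d/k_2) L₀ e^(−k_d t_c) = (0.206/0.505) × 33.6 × e^(−0.206×2.705) = 0.4079 × 33.6 × 0.5728 = 7.851 mg/L.
Minimum DO = C_s − D_c = 8.63 − 7.851 = 0.7786 mg/L.
x_c = v t_c = 0.182 m/s × 2.705 d × 86400 s/d = 42530 m ≈ 42.5 km.

t_c ≈ 2.70 d; D_c ≈ 7.85 mg/L; min DO ≈ 0.779 mg/L; x_c ≈ 42.5 km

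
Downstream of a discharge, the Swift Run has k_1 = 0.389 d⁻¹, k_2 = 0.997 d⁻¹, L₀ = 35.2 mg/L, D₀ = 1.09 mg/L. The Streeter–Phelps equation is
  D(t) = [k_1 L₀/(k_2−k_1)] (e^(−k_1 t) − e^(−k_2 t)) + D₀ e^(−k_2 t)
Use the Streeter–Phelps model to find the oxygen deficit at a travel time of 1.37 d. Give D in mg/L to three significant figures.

k_1 L₀/(k_2−k_1) = 0.389×35.2/(0.997−0.389) = 13.69/0.6080 = 22.52 mg/L.
e^(−k_1 t) = e^(−0.389×1.370) = 0.5869; e^(−k_2 t) = e^(−0.997×1.370) = 0.2552.
D = 22.52 × (0.5869 − 0.2552) + 1.09 × 0.2552 = 7.471 + 0.2781 = 7.749 mg/L.

D ≈ 7.75 mg/L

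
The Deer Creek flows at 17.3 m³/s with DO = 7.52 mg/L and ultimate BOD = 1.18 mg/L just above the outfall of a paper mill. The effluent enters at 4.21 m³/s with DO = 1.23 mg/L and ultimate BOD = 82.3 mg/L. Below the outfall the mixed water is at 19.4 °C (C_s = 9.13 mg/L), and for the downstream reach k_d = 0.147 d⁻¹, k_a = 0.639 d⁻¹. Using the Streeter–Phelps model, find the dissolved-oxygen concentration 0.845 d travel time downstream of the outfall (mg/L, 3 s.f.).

Mixed DO = (17.3×7.52 + 4.21×1.23)/(17.3+4.21) = 135.3/21.51 = 6.289 mg/L.
Mixed L₀ = (17.3×1.18 + 4.21×82.3)/(21.51) = 366.9/21.51 = 17.06 mg/L.
Initial deficit D₀ = C_s − DO₀ = 9.13 − 6.289 = 2.841 mg/L.
D(0.845) = [0.147×17.06/(0.639−0.147)](e^(−0.147×0.845) − e^(−0.639×0.845)) + 2.841 e^(−0.639×0.845)
= 5.096 × (0.8832 − 0.5828) + 2.841 × 0.5828 = 3.187 mg/L.
DO = 9.13 − 3.187 = 5.943 mg/L.

DO ≈ 5.94 mg/L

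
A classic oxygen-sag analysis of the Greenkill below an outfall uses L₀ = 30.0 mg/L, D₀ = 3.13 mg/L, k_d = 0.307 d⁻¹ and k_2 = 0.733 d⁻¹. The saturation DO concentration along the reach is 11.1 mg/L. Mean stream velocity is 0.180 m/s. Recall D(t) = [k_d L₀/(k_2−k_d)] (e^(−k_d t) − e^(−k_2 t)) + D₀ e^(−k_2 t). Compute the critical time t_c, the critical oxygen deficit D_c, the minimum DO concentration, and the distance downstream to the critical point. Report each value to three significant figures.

t_c ≈ 1.68 d; D_c ≈ 7.51 mg/L; min DO ≈ 3.59 mg/L; x_c ≈ 26.1 km

At the critical point dD/dt = 0, so k_d L₀ e^(−k_d t) = k_2 D. Substituting D(t) from the Streeter–Phelps equation and solving for t gives
t_c = ln[(k_2/k_d)(1 − D₀(k_2−k_d)/(k_d L₀))] / (k_2−k_d).
Here k_2−k_d = 0.4260 d⁻¹ and 1 − D₀(k_2−k_d)/(k_d L₀) = 1 − 3.13×0.4260/(0.307×30.0) = 0.8552, so
t_c = ln(2.388 × 0.8552) / 0.4260 = 0.7139 / 0.4260 = 1.676 d.
D_c = (k_d/k_2) L₀ e^(−k_d t_c) = (0.307/0.733) × 30.0 × e^(−0.307×1.676) = 0.4188 × 30.0 × 0.5978 = 7.511 mg/L.
Minimum DO = C_s − D_c = 11.1 − 7.511 = 3.589 mg/L.
x_c = v t_c = 0.180 m/s × 1.676 d × 86400 s/d = 26060 m ≈ 26.1 km.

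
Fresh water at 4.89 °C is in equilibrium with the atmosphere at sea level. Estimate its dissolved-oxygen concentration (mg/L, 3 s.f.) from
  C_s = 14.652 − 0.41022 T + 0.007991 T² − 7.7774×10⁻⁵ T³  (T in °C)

C_s = 14.652 − 0.41022×4.89 + 0.007991×4.89² − 7.7774×10⁻⁵×4.89³ = 12.83 mg/L.

C_s ≈ 12.8 mg/L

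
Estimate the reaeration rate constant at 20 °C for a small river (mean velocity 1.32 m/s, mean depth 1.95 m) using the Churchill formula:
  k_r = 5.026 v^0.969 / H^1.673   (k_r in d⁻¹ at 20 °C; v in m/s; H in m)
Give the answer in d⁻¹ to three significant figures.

k_r = 5.026 × 1.32^0.969 / 1.95^1.673 = 5.026 × 1.309 / 3.057 = 2.152 d⁻¹.

k_r ≈ 2.15 d⁻¹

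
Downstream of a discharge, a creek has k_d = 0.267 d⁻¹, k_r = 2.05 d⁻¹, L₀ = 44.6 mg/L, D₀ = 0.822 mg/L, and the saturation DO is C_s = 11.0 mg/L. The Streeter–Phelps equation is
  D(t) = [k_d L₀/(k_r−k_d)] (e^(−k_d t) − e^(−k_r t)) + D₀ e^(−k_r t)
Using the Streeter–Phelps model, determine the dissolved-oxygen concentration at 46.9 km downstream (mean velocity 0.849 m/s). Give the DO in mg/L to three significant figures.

Travel time t = x/v = 46.9 km / (0.849 m/s) = 46900 m / 0.849 m/s = 55240 s = 0.6394 d.
k_d L₀/(k_r−k_d) = 0.267×44.6/(2.05−0.267) = 11.91/1.783 = 6.679 mg/L.
e^(−k_d t) = e^(−0.267×0.6394) = 0.8431; e^(−k_r t) = e^(−2.05×0.6394) = 0.2696.
D = 6.679 × (0.8431 − 0.2696) + 0.822 × 0.2696 = 3.830 + 0.2216 = 4.051 mg/L.
DO = C_s − D = 11.0 − 4.051 = 6.949 mg/L.

DO ≈ 6.95 mg/L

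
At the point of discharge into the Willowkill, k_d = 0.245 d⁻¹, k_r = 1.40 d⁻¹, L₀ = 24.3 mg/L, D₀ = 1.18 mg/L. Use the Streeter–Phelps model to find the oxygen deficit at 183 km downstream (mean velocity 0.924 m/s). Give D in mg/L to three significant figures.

Travel time t = x/v = 183 km / (0.924 m/s) = 183000 m / 0.924 m/s = 198100 s = 2.292 d.
k_d L₀/(k_r−k_d) = 0.245×24.3/(1.40−0.245) = 5.954/1.155 = 5.155 mg/L.
e^(−k_d t) = e^(−0.245×2.292) = 0.5703; e^(−k_r t) = e^(−1.40×2.292) = 0.04039.
D = 5.155 × (0.5703 − 0.04039) + 1.18 × 0.04039 = 2.731 + 0.04766 = 2.779 mg/L.

D ≈ 2.78 mg/L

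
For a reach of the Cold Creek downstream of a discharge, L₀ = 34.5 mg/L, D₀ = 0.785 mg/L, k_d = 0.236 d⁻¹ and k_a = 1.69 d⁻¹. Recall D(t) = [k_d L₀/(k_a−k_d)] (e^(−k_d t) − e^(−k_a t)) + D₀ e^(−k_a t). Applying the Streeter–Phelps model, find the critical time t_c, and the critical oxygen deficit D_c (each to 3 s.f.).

With k_a/k_d = 7.161 and 1 − D₀(k_a−k_d)/(k_d L₀) = 0.8598,
t_c = ln(7.161 × 0.8598) / (1.69 − 0.236) = ln(6.157) / 1.454 = 1.818/1.454 = 1.250 d.
D_c = (k_d/k_a) L₀ e^(−k_d t_c) = (0.236/1.69) × 34.5 × e^(−0.236×1.250) = 0.1396 × 34.5 × 0.7445 = 3.587 mg/L.

t_c ≈ 1.25 d; D_c ≈ 3.59 mg/L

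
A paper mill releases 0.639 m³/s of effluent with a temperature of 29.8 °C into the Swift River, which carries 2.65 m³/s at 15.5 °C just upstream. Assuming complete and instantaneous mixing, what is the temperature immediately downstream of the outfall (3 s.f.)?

18.3 °C

Flow-weighted mixing: C = (Q_r C_r + Q_w C_w)/(Q_r + Q_w)
= (2.65×15.5 + 0.639×29.8)/(2.65 + 0.639) = 60.12/3.289 = 18.28 °C.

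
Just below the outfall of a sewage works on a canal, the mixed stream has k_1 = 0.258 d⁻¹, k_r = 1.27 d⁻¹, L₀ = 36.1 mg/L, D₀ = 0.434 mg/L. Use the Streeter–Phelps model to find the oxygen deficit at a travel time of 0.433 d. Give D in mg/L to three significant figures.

D ≈ 3.17 mg/L

k_1 L₀/(k_r−k_1) = 0.258×36.1/(1.27−0.258) = 9.314/1.012 = 9.203 mg/L.
e^(−k_1 t) = e^(−0.258×0.4330) = 0.8943; e^(−k_r t) = e^(−1.27×0.4330) = 0.5770.
D = 9.203 × (0.8943 − 0.5770) + 0.434 × 0.5770 = 2.920 + 0.2504 = 3.171 mg/L.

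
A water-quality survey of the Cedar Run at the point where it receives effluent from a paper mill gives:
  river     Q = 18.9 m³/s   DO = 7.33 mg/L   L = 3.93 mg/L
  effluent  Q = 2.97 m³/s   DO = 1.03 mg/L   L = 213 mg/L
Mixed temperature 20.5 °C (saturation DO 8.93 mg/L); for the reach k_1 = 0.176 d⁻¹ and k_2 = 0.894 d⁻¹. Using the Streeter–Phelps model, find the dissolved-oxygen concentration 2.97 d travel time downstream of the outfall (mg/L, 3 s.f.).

Mixed DO = (18.9×7.33 + 2.97×1.03)/(18.9+2.97) = 141.6/21.87 = 6.474 mg/L.
Mixed L₀ = (18.9×3.93 + 2.97×213)/(21.87) = 706.9/21.87 = 32.32 mg/L.
Initial deficit D₀ = C_s − DO₀ = 8.93 − 6.474 = 2.456 mg/L.
D(2.97) = [0.176×32.32/(0.894−0.176)](e^(−0.176×2.97) − e^(−0.894×2.97)) + 2.456 e^(−0.894×2.97)
= 7.923 × (0.5929 − 0.07029) + 2.456 × 0.07029 = 4.313 mg/L.
DO = 8.93 − 4.313 = 4.617 mg/L.

DO ≈ 4.62 mg/L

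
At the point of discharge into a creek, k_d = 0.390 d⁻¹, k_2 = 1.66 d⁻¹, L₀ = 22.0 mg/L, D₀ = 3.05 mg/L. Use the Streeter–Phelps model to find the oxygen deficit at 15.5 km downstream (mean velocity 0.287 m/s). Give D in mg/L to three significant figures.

Travel time t = x/v = 15.5 km / (0.287 m/s) = 15500 m / 0.287 m/s = 54010 s = 0.6251 d.
k_d L₀/(k_2−k_d) = 0.390×22.0/(1.66−0.390) = 8.580/1.270 = 6.756 mg/L.
e^(−k_d t) = e^(−0.390×0.6251) = 0.7837; e^(−k_2 t) = e^(−1.66×0.6251) = 0.3543.
D = 6.756 × (0.7837 − 0.3543) + 3.05 × 0.3543 = 2.901 + 1.081 = 3.981 mg/L.

D ≈ 3.98 mg/L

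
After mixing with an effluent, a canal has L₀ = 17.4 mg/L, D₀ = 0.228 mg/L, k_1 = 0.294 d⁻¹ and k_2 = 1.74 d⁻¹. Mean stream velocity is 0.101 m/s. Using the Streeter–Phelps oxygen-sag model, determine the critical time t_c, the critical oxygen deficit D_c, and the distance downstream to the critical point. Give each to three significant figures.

With k_2/k_1 = 5.918 and 1 − D₀(k_2−k_1)/(k_1 L₀) = 0.9356,
t_c = ln(5.918 × 0.9356) / (1.74 − 0.294) = ln(5.537) / 1.446 = 1.711/1.446 = 1.184 d.
D_c = (k_1/k_2) L₀ e^(−k_1 t_c) = (0.294/1.74) × 17.4 × e^(−0.294×1.184) = 0.1690 × 17.4 × 0.7061 = 2.076 mg/L.
x_c = v t_c = 0.101 m/s × 1.184 d × 86400 s/d = 10330 m ≈ 10.3 km.

t_c ≈ 1.18 d; D_c ≈ 2.08 mg/L; x_c ≈ 10.3 km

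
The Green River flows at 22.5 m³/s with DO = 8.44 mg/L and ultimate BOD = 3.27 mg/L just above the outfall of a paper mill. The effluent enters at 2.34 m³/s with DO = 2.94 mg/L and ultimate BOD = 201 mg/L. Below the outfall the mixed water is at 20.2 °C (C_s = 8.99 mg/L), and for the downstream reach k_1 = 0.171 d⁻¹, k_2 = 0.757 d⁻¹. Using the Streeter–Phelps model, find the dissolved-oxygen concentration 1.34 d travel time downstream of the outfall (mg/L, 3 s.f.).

DO ≈ 5.84 mg/L

Mixed DO = (22.5×8.44 + 2.34×2.94)/(22.5+2.34) = 196.8/24.84 = 7.922 mg/L.
Mixed L₀ = (22.5×3.27 + 2.34×201)/(24.84) = 543.9/24.84 = 21.90 mg/L.
Initial deficit D₀ = C_s − DO₀ = 8.99 − 7.922 = 1.068 mg/L.
D(1.34) = [0.171×21.90/(0.757−0.171)](e^(−0.171×1.34) − e^(−0.757×1.34)) + 1.068 e^(−0.757×1.34)
= 6.390 × (0.7952 − 0.3626) + 1.068 × 0.3626 = 3.151 mg/L.
DO = 8.99 − 3.151 = 5.839 mg/L.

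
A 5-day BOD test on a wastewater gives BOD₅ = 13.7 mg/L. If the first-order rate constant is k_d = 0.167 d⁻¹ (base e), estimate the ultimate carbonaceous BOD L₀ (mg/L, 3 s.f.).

L₀ ≈ 24.2 mg/L

BOD₅ = L₀(1 − e^(−5k_d)) ⇒ L₀ = BOD₅ / (1 − e^(−5×0.167))
= 13.7 / (1 − 0.4339) = 13.7 / 0.5661 = 24.20 mg/L.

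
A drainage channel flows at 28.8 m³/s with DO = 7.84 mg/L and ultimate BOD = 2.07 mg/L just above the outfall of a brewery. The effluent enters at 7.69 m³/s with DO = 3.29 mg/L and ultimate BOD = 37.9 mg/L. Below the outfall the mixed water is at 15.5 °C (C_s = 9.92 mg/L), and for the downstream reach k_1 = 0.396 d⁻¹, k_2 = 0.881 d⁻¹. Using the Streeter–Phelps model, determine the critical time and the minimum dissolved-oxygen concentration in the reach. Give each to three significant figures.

t_c ≈ 0.640 d; minimum DO ≈ 6.56 mg/L

Mixed DO = (28.8×7.84 + 7.69×3.29)/(28.8+7.69) = 251.1/36.49 = 6.881 mg/L.
Mixed L₀ = (28.8×2.07 + 7.69×37.9)/(36.49) = 351.1/36.49 = 9.621 mg/L.
Initial deficit D₀ = C_s − DO₀ = 9.92 − 6.881 = 3.039 mg/L.
t_c = (1/0.4850) ln[(0.881/0.396)(1 − 3.039×0.4850/(0.396×9.621))] = 2.062 × ln(1.364) = 0.6402 d.
D_c = (0.396/0.881) × 9.621 × e^(−0.396×0.6402) = 0.4495 × 9.621 × 0.7761 = 3.356 mg/L.
Minimum DO = 9.92 − 3.356 = 6.564 mg/L.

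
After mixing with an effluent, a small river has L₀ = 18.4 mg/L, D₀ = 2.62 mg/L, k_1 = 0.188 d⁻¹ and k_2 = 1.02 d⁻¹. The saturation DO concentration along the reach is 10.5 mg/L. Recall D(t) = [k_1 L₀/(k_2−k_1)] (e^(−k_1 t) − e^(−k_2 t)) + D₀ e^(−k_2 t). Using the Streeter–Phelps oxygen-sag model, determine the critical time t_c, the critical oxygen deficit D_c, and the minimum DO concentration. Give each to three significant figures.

t_c ≈ 0.837 d; D_c ≈ 2.90 mg/L; min DO ≈ 7.60 mg/L

With k_2/k_1 = 5.426 and 1 − D₀(k_2−k_1)/(k_1 L₀) = 0.3698,
t_c = ln(5.426 × 0.3698) / (1.02 − 0.188) = ln(2.007) / 0.8320 = 0.6964/0.8320 = 0.8371 d.
L(t_c) = L₀ e^(−k_1 t_c) = 18.4 × 0.8544 = 15.72 mg/L, and at the critical point k_2 D_c = k_1 L, so D_c = (0.188/1.02) × 15.72 = 2.898 mg/L.
Minimum DO = C_s − D_c = 10.5 − 2.898 = 7.602 mg/L.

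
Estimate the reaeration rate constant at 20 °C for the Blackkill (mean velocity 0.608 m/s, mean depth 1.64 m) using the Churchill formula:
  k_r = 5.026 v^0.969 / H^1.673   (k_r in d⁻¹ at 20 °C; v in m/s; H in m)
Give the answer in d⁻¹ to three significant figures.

k_r ≈ 1.36 d⁻¹

k_r = 5.026 × 0.608^0.969 / 1.64^1.673 = 5.026 × 0.6175 / 2.288 = 1.356 d⁻¹.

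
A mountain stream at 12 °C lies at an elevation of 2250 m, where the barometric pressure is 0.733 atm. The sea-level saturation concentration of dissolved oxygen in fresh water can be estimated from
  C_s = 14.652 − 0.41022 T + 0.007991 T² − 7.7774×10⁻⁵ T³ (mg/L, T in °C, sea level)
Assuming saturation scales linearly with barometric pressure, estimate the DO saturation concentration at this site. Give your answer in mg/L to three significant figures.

At sea level: C_s = 14.652 − 0.41022×12 + 0.007991×12² − 7.7774×10⁻⁵×12³ = 10.75 mg/L.
Pressure correction: C_s' = 10.75 × 0.733 = 7.877 mg/L.

C_s ≈ 7.88 mg/L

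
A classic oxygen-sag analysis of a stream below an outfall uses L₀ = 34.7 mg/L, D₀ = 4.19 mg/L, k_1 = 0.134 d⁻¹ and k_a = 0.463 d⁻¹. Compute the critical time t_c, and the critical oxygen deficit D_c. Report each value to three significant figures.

t_c ≈ 2.70 d; D_c ≈ 6.99 mg/L

At the critical point dD/dt = 0, so k_1 L₀ e^(−k_1 t) = k_a D. Substituting D(t) from the Streeter–Phelps equation and solving for t gives
t_c = ln[(k_a/k_1)(1 − D₀(k_a−k_1)/(k_1 L₀))] / (k_a−k_1).
Here k_a−k_1 = 0.3290 d⁻¹ and 1 − D₀(k_a−k_1)/(k_1 L₀) = 1 − 4.19×0.3290/(0.134×34.7) = 0.7035, so
t_c = ln(3.455 × 0.7035) / 0.3290 = 0.8882 / 0.3290 = 2.700 d.
D_c = (k_1/k_a) L₀ e^(−k_1 t_c) = (0.134/0.463) × 34.7 × e^(−0.134×2.700) = 0.2894 × 34.7 × 0.6964 = 6.994 mg/L.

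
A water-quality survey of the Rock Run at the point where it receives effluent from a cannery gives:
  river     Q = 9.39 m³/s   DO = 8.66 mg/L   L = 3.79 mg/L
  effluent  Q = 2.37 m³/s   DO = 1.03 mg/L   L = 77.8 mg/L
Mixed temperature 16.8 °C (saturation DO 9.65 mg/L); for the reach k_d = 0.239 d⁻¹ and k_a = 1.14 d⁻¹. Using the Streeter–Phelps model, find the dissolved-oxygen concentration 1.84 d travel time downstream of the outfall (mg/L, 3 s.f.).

DO ≈ 6.75 mg/L

Mixed DO = (9.39×8.66 + 2.37×1.03)/(9.39+2.37) = 83.76/11.76 = 7.122 mg/L.
Mixed L₀ = (9.39×3.79 + 2.37×77.8)/(11.76) = 220.0/11.76 = 18.71 mg/L.
Initial deficit D₀ = C_s − DO₀ = 9.65 − 7.122 = 2.528 mg/L.
D(1.84) = [0.239×18.71/(1.14−0.239)](e^(−0.239×1.84) − e^(−1.14×1.84)) + 2.528 e^(−1.14×1.84)
= 4.962 × (0.6442 − 0.1228) + 2.528 × 0.1228 = 2.898 mg/L.
DO = 9.65 − 2.898 = 6.752 mg/L.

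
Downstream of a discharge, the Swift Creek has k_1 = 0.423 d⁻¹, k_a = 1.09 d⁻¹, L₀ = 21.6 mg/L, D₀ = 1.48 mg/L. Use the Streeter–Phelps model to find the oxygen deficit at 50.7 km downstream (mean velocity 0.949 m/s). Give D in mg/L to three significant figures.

Travel time t = x/v = 50.7 km / (0.949 m/s) = 50700 m / 0.949 m/s = 53420 s = 0.6183 d.
k_1 L₀/(k_a−k_1) = 0.423×21.6/(1.09−0.423) = 9.137/0.6670 = 13.70 mg/L.
e^(−k_1 t) = e^(−0.423×0.6183) = 0.7699; e^(−k_a t) = e^(−1.09×0.6183) = 0.5097.
D = 13.70 × (0.7699 − 0.5097) + 1.48 × 0.5097 = 3.564 + 0.7543 = 4.318 mg/L.

D ≈ 4.32 mg/L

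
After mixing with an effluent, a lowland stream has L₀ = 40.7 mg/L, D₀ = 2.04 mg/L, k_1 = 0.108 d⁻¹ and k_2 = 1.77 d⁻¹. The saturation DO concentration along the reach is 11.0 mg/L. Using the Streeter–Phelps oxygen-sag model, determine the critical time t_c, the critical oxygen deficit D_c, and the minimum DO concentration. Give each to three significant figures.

At the critical point dD/dt = 0, so k_1 L₀ e^(−k_1 t) = k_2 D. Substituting D(t) from the Streeter–Phelps equation and solving for t gives
t_c = ln[(k_2/k_1)(1 − D₀(k_2−k_1)/(k_1 L₀))] / (k_2−k_1).
Here k_2−k_1 = 1.662 d⁻¹ and 1 − D₀(k_2−k_1)/(k_1 L₀) = 1 − 2.04×1.662/(0.108×40.7) = 0.2287, so
t_c = ln(16.39 × 0.2287) / 1.662 = 1.321 / 1.662 = 0.7949 d.
L(t_c) = L₀ e^(−k_1 t_c) = 40.7 × 0.9177 = 37.35 mg/L, and at the critical point k_2 D_c = k_1 L, so D_c = (0.108/1.77) × 37.35 = 2.279 mg/L.
Minimum DO = C_s − D_c = 11.0 − 2.279 = 8.721 mg/L.

t_c ≈ 0.795 d; D_c ≈ 2.28 mg/L; min DO ≈ 8.72 mg/L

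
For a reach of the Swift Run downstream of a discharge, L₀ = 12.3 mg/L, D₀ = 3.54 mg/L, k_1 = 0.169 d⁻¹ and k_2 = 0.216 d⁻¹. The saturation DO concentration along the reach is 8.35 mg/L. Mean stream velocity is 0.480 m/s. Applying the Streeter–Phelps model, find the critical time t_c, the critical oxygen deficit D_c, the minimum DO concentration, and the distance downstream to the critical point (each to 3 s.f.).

t_c ≈ 3.45 d; D_c ≈ 5.38 mg/L; min DO ≈ 2.97 mg/L; x_c ≈ 143 km

t_c = [1/(k_2−k_1)] ln[(k_2/k_1)(1 − D₀(k_2−k_1)/(k_1 L₀))]
= [1/(0.216−0.169)] ln[(0.216/0.169)(1 − 3.54×0.04700/(0.169×12.3))]
= (1/0.04700) ln[1.278 × 0.9200] = 21.28 × ln(1.176) = 21.28 × 0.1620 = 3.446 d.
D_c = (k_1/k_2) L₀ e^(−k_1 t_c) = (0.169/0.216) × 12.3 × e^(−0.169×3.446) = 0.7824 × 12.3 × 0.5586 = 5.376 mg/L.
Minimum DO = C_s − D_c = 8.35 − 5.376 = 2.974 mg/L.
x_c = v t_c = 0.480 m/s × 3.446 d × 86400 s/d = 142900 m ≈ 143 km.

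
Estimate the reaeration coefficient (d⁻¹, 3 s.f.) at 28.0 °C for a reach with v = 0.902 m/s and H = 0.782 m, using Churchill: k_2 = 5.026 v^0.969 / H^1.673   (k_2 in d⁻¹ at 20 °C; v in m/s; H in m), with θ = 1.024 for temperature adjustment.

k_2(20) = 5.026 × 0.902^0.969 / 0.782^1.673 = 5.026 × 0.9049 / 0.6627 = 6.863 d⁻¹.
k_2(28.0) = 6.863 × 1.024^(28.0−20) = 6.863 × 1.209 = 8.296 d⁻¹.

k_2 ≈ 8.30 d⁻¹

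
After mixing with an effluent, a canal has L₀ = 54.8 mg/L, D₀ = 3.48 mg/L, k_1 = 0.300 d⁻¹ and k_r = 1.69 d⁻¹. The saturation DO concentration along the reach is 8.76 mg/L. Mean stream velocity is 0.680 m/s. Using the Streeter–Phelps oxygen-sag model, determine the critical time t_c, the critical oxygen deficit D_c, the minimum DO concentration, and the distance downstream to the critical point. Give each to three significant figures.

t_c ≈ 0.993 d; D_c ≈ 7.22 mg/L; min DO ≈ 1.54 mg/L; x_c ≈ 58.3 km

At the critical point dD/dt = 0, so k_1 L₀ e^(−k_1 t) = k_r D. Substituting D(t) from the Streeter–Phelps equation and solving for t gives
t_c = ln[(k_r/k_1)(1 − D₀(k_r−k_1)/(k_1 L₀))] / (k_r−k_1).
Here k_r−k_1 = 1.390 d⁻¹ and 1 − D₀(k_r−k_1)/(k_1 L₀) = 1 − 3.48×1.390/(0.300×54.8) = 0.7058, so
t_c = ln(5.633 × 0.7058) / 1.390 = 1.380 / 1.390 = 0.9930 d.
D_c = (k_1/k_r) L₀ e^(−k_1 t_c) = (0.300/1.69) × 54.8 × e^(−0.300×0.9930) = 0.1775 × 54.8 × 0.7424 = 7.222 mg/L.
Minimum DO = C_s − D_c = 8.76 − 7.222 = 1.538 mg/L.
x_c = v t_c = 0.680 m/s × 0.9930 d × 86400 s/d = 58340 m ≈ 58.3 km.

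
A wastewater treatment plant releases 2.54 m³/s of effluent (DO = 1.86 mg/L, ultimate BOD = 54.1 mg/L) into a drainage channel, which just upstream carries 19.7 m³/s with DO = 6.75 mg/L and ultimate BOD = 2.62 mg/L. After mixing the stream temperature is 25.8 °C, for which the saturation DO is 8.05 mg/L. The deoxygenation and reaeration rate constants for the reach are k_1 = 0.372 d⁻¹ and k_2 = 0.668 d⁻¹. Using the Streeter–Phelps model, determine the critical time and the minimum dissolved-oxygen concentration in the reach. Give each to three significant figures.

t_c ≈ 1.33 d; minimum DO ≈ 5.17 mg/L

Mixed DO = (19.7×6.75 + 2.54×1.86)/(19.7+2.54) = 137.7/22.24 = 6.192 mg/L.
Mixed L₀ = (19.7×2.62 + 2.54×54.1)/(22.24) = 189.0/22.24 = 8.499 mg/L.
Initial deficit D₀ = C_s − DO₀ = 8.05 − 6.192 = 1.858 mg/L.
t_c = (1/0.2960) ln[(0.668/0.372)(1 − 1.858×0.2960/(0.372×8.499))] = 3.378 × ln(1.483) = 1.332 d.
D_c = (0.372/0.668) × 8.499 × e^(−0.372×1.332) = 0.5569 × 8.499 × 0.6093 = 2.884 mg/L.
Minimum DO = 8.05 − 2.884 = 5.166 mg/L.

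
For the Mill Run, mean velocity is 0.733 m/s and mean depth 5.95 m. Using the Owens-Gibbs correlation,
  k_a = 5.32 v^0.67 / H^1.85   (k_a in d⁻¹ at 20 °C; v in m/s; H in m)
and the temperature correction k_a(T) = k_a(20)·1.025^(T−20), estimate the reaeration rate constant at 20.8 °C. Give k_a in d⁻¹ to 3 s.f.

k_a(20) = 5.32 × 0.733^0.67 / 5.95^1.85 = 5.32 × 0.8121 / 27.09 = 0.1595 d⁻¹.
k_a(20.8) = 0.1595 × 1.025^(20.8−20) = 0.1595 × 1.020 = 0.1626 d⁻¹.

k_a ≈ 0.163 d⁻¹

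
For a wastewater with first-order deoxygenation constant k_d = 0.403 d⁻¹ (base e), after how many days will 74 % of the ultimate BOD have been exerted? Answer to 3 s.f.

t ≈ 3.34 d

y/L₀ = 1 − e^(−k_d t) = 0.74 ⇒ e^(−k_d t) = 0.260
t = −ln(0.260) / 0.403 = 1.347 / 0.403 = 3.343 d.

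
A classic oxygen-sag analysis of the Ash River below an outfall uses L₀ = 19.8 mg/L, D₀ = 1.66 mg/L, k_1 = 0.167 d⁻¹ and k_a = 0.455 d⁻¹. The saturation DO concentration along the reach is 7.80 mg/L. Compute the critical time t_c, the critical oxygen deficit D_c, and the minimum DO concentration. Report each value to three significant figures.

At the critical point dD/dt = 0, so k_1 L₀ e^(−k_1 t) = k_a D. Substituting D(t) from the Streeter–Phelps equation and solving for t gives
t_c = ln[(k_a/k_1)(1 − D₀(k_a−k_1)/(k_1 L₀))] / (k_a−k_1).
Here k_a−k_1 = 0.2880 d⁻¹ and 1 − D₀(k_a−k_1)/(k_1 L₀) = 1 − 1.66×0.2880/(0.167×19.8) = 0.8554, so
t_c = ln(2.725 × 0.8554) / 0.2880 = 0.8461 / 0.2880 = 2.938 d.
D_c = (k_1/k_a) L₀ e^(−k_1 t_c) = (0.167/0.455) × 19.8 × e^(−0.167×2.938) = 0.3670 × 19.8 × 0.6122 = 4.449 mg/L.
Minimum DO = C_s − D_c = 7.80 − 4.449 = 3.351 mg/L.

t_c ≈ 2.94 d; D_c ≈ 4.45 mg/L; min DO ≈ 3.35 mg/L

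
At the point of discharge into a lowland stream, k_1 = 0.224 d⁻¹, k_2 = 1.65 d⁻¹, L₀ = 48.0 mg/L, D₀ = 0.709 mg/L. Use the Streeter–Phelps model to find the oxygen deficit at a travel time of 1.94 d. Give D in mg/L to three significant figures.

D ≈ 4.60 mg/L

k_1 L₀/(k_2−k_1) = 0.224×48.0/(1.65−0.224) = 10.75/1.426 = 7.540 mg/L.
e^(−k_1 t) = e^(−0.224×1.940) = 0.6475; e^(−k_2 t) = e^(−1.65×1.940) = 0.04072.
D = 7.540 × (0.6475 − 0.04072) + 0.709 × 0.04072 = 4.575 + 0.02887 = 4.604 mg/L.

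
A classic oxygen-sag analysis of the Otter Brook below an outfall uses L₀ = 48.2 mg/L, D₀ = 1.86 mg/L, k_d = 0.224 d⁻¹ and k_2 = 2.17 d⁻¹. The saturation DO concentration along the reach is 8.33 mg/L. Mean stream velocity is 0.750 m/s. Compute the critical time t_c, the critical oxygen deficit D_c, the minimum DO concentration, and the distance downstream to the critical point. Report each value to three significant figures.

t_c ≈ 0.957 d; D_c ≈ 4.02 mg/L; min DO ≈ 4.31 mg/L; x_c ≈ 62.0 km

t_c = [1/(k_2−k_d)] ln[(k_2/k_d)(1 − D₀(k_2−k_d)/(k_d L₀))]
= [1/(2.17−0.224)] ln[(2.17/0.224)(1 − 1.86×1.946/(0.224×48.2))]
= (1/1.946) ln[9.688 × 0.6648] = 0.5139 × ln(6.440) = 0.5139 × 1.863 = 0.9571 d.
L(t_c) = L₀ e^(−k_d t_c) = 48.2 × 0.8070 = 38.90 mg/L, and at the critical point k_2 D_c = k_d L, so D_c = (0.224/2.17) × 38.90 = 4.015 mg/L.
Minimum DO = C_s − D_c = 8.33 − 4.015 = 4.315 mg/L.
x_c = v t_c = 0.750 m/s × 0.9571 d × 86400 s/d = 62020 m ≈ 62.0 km.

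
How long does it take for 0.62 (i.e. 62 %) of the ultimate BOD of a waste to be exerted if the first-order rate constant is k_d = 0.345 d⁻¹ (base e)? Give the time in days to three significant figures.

t ≈ 2.80 d

y/L₀ = 1 − e^(−k_d t) = 0.62 ⇒ e^(−k_d t) = 0.380
t = −ln(0.380) / 0.345 = 0.9676 / 0.345 = 2.805 d.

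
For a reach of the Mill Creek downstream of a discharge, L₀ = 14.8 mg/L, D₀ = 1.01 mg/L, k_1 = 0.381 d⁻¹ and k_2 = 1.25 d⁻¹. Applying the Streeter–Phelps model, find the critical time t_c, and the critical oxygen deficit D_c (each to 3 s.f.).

t_c = [1/(k_2−k_1)] ln[(k_2/k_1)(1 − D₀(k_2−k_1)/(k_1 L₀))]
= [1/(1.25−0.381)] ln[(1.25/0.381)(1 − 1.01×0.8690/(0.381×14.8))]
= (1/0.8690) ln[3.281 × 0.8443] = 1.151 × ln(2.770) = 1.151 × 1.019 = 1.173 d.
L(t_c) = L₀ e^(−k_1 t_c) = 14.8 × 0.6397 = 9.468 mg/L, and at the critical point k_2 D_c = k_1 L, so D_c = (0.381/1.25) × 9.468 = 2.886 mg/L.

t_c ≈ 1.17 d; D_c ≈ 2.89 mg/L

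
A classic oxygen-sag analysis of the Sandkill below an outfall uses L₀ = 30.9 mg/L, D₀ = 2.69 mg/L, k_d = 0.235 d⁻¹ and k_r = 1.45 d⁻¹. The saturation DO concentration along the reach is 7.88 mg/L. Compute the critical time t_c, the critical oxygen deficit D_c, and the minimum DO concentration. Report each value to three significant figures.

t_c ≈ 1.01 d; D_c ≈ 3.95 mg/L; min DO ≈ 3.93 mg/L

t_c = [1/(k_r−k_d)] ln[(k_r/k_d)(1 − D₀(k_r−k_d)/(k_d L₀))]
= [1/(1.45−0.235)] ln[(1.45/0.235)(1 − 2.69×1.215/(0.235×30.9))]
= (1/1.215) ln[6.170 × 0.5499] = 0.8230 × ln(3.393) = 0.8230 × 1.222 = 1.006 d.
D_c = (k_d/k_r) L₀ e^(−k_d t_c) = (0.235/1.45) × 30.9 × e^(−0.235×1.006) = 0.1621 × 30.9 × 0.7895 = 3.954 mg/L.
Minimum DO = C_s − D_c = 7.88 − 3.954 = 3.926 mg/L.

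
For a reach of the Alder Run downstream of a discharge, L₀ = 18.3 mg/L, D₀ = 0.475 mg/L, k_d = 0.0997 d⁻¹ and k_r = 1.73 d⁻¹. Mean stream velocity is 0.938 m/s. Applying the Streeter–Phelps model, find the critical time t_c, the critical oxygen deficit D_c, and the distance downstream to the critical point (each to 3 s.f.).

t_c = [1/(k_r−k_d)] ln[(k_r/k_d)(1 − D₀(k_r−k_d)/(k_d L₀))]
= [1/(1.73−0.0997)] ln[(1.73/0.0997)(1 − 0.475×1.630/(0.0997×18.3))]
= (1/1.630) ln[17.35 × 0.5756] = 0.6134 × ln(9.987) = 0.6134 × 2.301 = 1.412 d.
L(t_c) = L₀ e^(−k_d t_c) = 18.3 × 0.8687 = 15.90 mg/L, and at the critical point k_r D_c = k_d L, so D_c = (0.0997/1.73) × 15.90 = 0.9162 mg/L.
x_c = v t_c = 0.938 m/s × 1.412 d × 86400 s/d = 114400 m ≈ 114 km.

t_c ≈ 1.41 d; D_c ≈ 0.916 mg/L; x_c ≈ 114 km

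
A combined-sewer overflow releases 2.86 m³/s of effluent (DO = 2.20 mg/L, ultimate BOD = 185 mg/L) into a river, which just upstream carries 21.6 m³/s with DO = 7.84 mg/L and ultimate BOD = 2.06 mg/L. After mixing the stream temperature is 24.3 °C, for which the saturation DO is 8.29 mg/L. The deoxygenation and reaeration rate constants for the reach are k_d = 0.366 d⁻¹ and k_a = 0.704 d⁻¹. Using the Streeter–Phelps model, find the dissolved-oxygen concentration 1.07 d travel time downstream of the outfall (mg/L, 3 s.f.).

Mixed DO = (21.6×7.84 + 2.86×2.20)/(21.6+2.86) = 175.6/24.46 = 7.181 mg/L.
Mixed L₀ = (21.6×2.06 + 2.86×185)/(24.46) = 573.6/24.46 = 23.45 mg/L.
Initial deficit D₀ = C_s − DO₀ = 8.29 − 7.181 = 1.109 mg/L.
D(1.07) = [0.366×23.45/(0.704−0.366)](e^(−0.366×1.07) − e^(−0.704×1.07)) + 1.109 e^(−0.704×1.07)
= 25.39 × (0.6760 − 0.4708) + 1.109 × 0.4708 = 5.732 mg/L.
DO = 8.29 − 5.732 = 2.558 mg/L.

DO ≈ 2.56 mg/L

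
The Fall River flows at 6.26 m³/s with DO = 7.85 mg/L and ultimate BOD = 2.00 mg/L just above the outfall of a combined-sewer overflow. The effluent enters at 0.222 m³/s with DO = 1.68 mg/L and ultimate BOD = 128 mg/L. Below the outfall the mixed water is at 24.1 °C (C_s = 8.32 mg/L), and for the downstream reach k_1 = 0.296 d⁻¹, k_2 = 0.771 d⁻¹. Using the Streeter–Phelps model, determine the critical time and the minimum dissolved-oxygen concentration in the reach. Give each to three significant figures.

t_c ≈ 1.62 d; minimum DO ≈ 6.82 mg/L

Mixed DO = (6.26×7.85 + 0.222×1.68)/(6.26+0.222) = 49.51/6.482 = 7.639 mg/L.
Mixed L₀ = (6.26×2.00 + 0.222×128)/(6.482) = 40.94/6.482 = 6.315 mg/L.
Initial deficit D₀ = C_s − DO₀ = 8.32 − 7.639 = 0.6813 mg/L.
t_c = (1/0.4750) ln[(0.771/0.296)(1 − 0.6813×0.4750/(0.296×6.315))] = 2.105 × ln(2.154) = 1.615 d.
D_c = (0.296/0.771) × 6.315 × e^(−0.296×1.615) = 0.3839 × 6.315 × 0.6200 = 1.503 mg/L.
Minimum DO = 8.32 − 1.503 = 6.817 mg/L.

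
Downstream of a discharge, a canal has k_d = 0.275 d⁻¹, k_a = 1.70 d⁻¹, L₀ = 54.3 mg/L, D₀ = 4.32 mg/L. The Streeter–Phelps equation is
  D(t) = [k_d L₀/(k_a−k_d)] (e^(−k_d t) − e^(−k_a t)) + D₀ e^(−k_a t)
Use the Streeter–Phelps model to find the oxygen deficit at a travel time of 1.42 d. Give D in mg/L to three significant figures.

D ≈ 6.54 mg/L

k_d L₀/(k_a−k_d) = 0.275×54.3/(1.70−0.275) = 14.93/1.425 = 10.48 mg/L.
e^(−k_d t) = e^(−0.275×1.420) = 0.6767; e^(−k_a t) = e^(−1.70×1.420) = 0.08946.
D = 10.48 × (0.6767 − 0.08946) + 4.32 × 0.08946 = 6.154 + 0.3865 = 6.540 mg/L.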